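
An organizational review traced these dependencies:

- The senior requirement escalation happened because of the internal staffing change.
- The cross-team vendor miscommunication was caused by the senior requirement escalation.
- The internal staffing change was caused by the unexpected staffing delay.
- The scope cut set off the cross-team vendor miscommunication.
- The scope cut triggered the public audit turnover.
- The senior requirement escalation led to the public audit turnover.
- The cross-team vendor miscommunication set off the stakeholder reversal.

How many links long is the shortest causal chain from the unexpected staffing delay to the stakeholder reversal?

4

Shortest chain: the unexpected staffing delay → the internal staffing change → the senior requirement escalation → the cross-team vendor miscommunication → the stakeholder reversal.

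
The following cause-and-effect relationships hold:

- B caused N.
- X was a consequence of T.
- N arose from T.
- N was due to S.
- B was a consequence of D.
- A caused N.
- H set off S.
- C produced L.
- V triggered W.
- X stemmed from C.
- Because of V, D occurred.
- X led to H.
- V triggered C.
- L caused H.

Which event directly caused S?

Upstream contributors include T, V, C, X, L, but only H feeds directly into S.

H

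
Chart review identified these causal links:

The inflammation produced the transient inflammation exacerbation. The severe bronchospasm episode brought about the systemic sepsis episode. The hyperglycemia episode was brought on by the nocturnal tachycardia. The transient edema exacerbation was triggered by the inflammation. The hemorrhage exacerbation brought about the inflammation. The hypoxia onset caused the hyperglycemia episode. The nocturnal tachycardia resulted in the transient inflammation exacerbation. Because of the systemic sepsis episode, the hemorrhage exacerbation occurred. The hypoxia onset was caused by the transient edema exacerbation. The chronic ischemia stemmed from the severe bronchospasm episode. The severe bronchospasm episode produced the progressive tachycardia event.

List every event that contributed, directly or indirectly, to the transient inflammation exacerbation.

Immediate causes of the transient inflammation exacerbation: the nocturnal tachycardia, the inflammation.
Further upstream: the severe bronchospasm episode, the systemic sepsis episode, the hemorrhage exacerbation.

the hemorrhage exacerbation, the inflammation, the nocturnal tachycardia, the severe bronchospasm episode, the systemic sepsis episode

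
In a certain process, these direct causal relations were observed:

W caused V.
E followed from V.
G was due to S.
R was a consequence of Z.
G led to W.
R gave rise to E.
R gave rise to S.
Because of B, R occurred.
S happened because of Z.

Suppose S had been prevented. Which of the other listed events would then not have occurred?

Downstream of S: G, W, V, E.
Of those, still caused via another path: E.
The remainder have no surviving cause.

G, V, W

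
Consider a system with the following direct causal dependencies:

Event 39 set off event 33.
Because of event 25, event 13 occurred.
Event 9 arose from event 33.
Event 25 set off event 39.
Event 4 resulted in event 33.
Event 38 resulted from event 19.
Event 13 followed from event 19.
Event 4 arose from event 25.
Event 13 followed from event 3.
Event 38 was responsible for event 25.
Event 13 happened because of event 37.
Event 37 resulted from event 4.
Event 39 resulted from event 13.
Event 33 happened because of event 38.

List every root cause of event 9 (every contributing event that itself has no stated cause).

event 19, event 3

Tracing upstream from event 9: event 9 ← event 33 ← event 38 ← event 19.
A separate upstream branch: event 9 ← event 33 ← event 39 ← event 13 ← event 3.
Each of those chain origins has no stated cause.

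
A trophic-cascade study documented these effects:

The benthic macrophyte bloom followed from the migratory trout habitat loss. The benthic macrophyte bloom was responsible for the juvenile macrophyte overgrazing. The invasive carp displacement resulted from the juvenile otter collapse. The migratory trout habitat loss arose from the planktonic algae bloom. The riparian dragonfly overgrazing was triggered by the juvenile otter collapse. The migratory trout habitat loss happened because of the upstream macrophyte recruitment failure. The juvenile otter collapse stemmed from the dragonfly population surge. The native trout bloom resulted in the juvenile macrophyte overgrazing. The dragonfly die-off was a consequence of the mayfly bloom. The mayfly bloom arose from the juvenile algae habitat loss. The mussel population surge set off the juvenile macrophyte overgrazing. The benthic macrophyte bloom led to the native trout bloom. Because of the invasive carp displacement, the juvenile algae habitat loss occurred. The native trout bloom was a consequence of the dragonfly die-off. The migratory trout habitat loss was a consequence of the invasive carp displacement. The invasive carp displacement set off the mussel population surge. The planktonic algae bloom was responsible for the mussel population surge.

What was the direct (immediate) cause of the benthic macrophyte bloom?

the migratory trout habitat loss

Upstream contributors include the upstream macrophyte recruitment failure, the dragonfly population surge, the juvenile otter collapse, the invasive carp displacement, the planktonic algae bloom, but only the migratory trout habitat loss feeds directly into the benthic macrophyte bloom.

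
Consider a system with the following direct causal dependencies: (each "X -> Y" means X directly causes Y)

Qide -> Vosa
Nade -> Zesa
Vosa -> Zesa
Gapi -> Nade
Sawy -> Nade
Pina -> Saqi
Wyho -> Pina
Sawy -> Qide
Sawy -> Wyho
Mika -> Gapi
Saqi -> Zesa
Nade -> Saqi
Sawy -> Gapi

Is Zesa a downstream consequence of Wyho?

There is a causal chain: Wyho → Pina → Saqi → Zesa.

Yes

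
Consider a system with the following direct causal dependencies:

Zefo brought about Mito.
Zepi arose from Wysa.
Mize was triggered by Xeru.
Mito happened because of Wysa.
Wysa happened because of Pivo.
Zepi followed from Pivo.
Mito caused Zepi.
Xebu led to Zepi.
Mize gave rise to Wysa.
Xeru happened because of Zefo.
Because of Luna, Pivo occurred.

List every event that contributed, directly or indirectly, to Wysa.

Luna, Mize, Pivo, Xeru, Zefo

Immediate causes of Wysa: Pivo, Mize.
Further upstream: Zefo, Xeru, Luna.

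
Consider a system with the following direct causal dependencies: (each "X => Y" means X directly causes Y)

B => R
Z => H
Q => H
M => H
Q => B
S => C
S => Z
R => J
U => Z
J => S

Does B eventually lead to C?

Yes

There is a causal chain: B → R → J → S → C.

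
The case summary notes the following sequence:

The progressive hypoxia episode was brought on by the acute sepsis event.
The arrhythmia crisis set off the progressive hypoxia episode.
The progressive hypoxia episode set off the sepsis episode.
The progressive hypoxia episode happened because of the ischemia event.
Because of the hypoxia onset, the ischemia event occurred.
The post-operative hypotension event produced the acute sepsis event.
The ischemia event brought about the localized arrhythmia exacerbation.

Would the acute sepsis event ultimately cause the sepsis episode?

There is a causal chain: the acute sepsis event → the progressive hypoxia episode → the sepsis episode.

Yes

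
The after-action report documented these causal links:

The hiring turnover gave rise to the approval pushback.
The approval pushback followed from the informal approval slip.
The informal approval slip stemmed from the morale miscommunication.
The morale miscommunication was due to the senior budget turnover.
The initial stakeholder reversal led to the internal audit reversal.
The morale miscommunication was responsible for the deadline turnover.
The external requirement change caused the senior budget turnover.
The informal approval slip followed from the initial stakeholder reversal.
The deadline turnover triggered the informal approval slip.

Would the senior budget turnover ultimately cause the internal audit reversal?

The senior budget turnover leads to the morale miscommunication, the deadline turnover, the informal approval slip, the approval pushback; the internal audit reversal is not among them.

No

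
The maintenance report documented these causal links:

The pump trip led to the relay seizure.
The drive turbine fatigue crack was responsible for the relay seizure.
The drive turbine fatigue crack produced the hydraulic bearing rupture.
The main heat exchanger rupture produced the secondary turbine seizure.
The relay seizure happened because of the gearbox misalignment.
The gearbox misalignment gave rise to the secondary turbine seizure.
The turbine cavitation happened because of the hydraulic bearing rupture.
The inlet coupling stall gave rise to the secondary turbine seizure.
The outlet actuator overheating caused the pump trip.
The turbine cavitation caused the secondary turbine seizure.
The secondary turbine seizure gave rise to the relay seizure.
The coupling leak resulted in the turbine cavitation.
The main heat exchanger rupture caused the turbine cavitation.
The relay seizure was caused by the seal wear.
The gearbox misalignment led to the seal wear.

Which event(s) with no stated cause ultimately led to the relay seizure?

the coupling leak, the drive turbine fatigue crack, the gearbox misalignment, the inlet coupling stall, the main heat exchanger rupture, the outlet actuator overheating

Tracing upstream from the relay seizure: the relay seizure ← the secondary turbine seizure ← the main heat exchanger rupture.
A separate upstream branch: the relay seizure ← the pump trip ← the outlet actuator overheating.
A separate upstream branch: the relay seizure ← the drive turbine fatigue crack.
A separate upstream branch: the relay seizure ← the secondary turbine seizure ← the turbine cavitation ← the coupling leak.
A separate upstream branch: the relay seizure ← the gearbox misalignment.
A separate upstream branch: the relay seizure ← the secondary turbine seizure ← the inlet coupling stall.
Each of those chain origins has no stated cause.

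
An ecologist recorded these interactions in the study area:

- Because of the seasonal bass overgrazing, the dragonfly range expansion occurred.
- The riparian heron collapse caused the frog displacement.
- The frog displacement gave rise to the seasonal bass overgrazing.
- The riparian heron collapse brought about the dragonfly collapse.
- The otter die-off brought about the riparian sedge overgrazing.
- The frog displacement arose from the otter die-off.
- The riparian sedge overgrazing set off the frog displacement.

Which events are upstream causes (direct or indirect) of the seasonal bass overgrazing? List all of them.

Immediate cause of the seasonal bass overgrazing: the frog displacement.
Further upstream: the riparian heron collapse, the otter die-off, the riparian sedge overgrazing.

the frog displacement, the otter die-off, the riparian heron collapse, the riparian sedge overgrazing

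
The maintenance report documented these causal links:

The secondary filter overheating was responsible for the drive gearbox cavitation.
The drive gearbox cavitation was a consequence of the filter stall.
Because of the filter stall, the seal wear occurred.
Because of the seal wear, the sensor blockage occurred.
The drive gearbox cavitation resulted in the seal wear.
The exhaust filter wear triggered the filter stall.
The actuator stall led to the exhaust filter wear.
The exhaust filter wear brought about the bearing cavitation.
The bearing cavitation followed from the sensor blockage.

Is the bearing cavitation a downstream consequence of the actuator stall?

Yes

There is a causal chain: the actuator stall → the exhaust filter wear → the bearing cavitation.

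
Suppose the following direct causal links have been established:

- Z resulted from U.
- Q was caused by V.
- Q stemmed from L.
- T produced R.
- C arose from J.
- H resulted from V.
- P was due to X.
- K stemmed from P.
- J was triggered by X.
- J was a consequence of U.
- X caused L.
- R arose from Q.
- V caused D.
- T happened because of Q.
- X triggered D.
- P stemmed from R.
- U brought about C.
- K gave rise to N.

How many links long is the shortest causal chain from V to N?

Shortest chain: V → Q → R → P → K → N.

5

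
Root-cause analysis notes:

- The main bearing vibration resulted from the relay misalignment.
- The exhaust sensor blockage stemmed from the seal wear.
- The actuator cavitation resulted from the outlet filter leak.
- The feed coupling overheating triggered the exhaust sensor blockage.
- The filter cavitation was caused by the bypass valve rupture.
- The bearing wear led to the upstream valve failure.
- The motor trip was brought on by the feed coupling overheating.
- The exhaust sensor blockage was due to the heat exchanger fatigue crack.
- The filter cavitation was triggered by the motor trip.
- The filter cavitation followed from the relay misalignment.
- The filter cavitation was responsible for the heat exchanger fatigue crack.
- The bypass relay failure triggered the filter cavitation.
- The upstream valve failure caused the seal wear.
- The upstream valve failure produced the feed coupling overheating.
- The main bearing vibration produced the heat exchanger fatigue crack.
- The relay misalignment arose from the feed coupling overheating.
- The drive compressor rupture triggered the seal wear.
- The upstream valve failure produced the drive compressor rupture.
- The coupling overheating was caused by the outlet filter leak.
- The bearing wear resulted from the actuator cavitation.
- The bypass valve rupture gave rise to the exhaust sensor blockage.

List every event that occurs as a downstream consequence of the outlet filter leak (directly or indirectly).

Direct effects: the coupling overheating, the actuator cavitation.
2 steps out: the bearing wear.
3 steps out: the upstream valve failure.
4 steps out: the feed coupling overheating, the drive compressor rupture, the seal wear.
5 steps out: the relay misalignment, the motor trip, the exhaust sensor blockage.
6 steps out: the filter cavitation, the main bearing vibration.
7 steps out: the heat exchanger fatigue crack.
Not reachable from it: the bypass valve rupture, the bypass relay failure.

the actuator cavitation, the bearing wear, the coupling overheating, the drive compressor rupture, the exhaust sensor blockage, the feed coupling overheating, the filter cavitation, the heat exchanger fatigue crack, the main bearing vibration, the motor trip, the relay misalignment, the seal wear, the upstream valve failure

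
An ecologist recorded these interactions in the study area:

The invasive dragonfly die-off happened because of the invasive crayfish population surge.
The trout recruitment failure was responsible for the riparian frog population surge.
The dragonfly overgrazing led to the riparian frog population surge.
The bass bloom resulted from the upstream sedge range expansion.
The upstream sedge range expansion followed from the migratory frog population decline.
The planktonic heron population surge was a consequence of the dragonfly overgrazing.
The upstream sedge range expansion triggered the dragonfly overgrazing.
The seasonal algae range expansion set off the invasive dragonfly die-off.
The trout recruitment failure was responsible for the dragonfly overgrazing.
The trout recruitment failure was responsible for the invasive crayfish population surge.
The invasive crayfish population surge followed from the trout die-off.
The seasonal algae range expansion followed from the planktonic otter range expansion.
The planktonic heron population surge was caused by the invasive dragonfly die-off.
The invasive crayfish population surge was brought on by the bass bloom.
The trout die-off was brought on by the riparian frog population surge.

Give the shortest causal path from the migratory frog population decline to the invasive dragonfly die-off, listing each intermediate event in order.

the migratory frog population decline → the upstream sedge range expansion → the bass bloom → the invasive crayfish population surge → the invasive dragonfly die-off

the migratory frog population decline → the upstream sedge range expansion
the upstream sedge range expansion → the bass bloom
the bass bloom → the invasive crayfish population surge
the invasive crayfish population surge → the invasive dragonfly die-off
Length: 4 steps.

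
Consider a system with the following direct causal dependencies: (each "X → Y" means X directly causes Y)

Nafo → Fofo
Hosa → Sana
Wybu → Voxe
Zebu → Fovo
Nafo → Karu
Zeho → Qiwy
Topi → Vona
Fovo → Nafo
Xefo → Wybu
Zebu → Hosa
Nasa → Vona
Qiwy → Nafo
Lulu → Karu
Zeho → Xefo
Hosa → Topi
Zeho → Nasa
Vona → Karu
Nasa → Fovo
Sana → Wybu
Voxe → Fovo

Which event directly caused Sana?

Upstream contributors include Zebu, but only Hosa feeds directly into Sana.

Hosa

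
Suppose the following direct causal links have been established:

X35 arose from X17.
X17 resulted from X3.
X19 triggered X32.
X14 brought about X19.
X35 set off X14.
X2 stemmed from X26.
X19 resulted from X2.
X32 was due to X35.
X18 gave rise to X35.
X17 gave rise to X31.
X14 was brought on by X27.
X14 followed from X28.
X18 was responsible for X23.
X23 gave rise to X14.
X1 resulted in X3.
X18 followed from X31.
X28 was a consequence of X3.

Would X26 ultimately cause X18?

No

X26 leads to X2, X19, X32; X18 is not among them.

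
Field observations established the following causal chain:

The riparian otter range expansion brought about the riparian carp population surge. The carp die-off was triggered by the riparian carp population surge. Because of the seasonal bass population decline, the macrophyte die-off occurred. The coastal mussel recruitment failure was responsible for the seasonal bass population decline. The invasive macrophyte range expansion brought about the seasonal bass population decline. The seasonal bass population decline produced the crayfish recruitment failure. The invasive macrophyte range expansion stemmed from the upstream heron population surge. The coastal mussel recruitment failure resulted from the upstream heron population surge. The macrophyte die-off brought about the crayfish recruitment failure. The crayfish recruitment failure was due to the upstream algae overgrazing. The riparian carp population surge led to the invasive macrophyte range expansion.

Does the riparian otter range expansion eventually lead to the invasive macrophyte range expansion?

Yes

There is a causal chain: the riparian otter range expansion → the riparian carp population surge → the invasive macrophyte range expansion.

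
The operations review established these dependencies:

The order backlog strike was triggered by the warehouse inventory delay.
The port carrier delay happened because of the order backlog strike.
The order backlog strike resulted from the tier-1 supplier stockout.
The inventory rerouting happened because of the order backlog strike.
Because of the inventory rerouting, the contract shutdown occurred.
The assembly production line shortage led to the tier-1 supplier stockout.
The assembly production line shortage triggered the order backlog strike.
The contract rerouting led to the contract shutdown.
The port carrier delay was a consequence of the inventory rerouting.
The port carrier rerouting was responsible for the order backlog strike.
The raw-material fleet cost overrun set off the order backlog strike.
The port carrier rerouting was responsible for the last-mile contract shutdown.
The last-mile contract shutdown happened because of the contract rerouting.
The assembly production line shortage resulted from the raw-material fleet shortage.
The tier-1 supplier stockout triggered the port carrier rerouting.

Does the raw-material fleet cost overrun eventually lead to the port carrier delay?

There is a causal chain: the raw-material fleet cost overrun → the order backlog strike → the port carrier delay.

Yes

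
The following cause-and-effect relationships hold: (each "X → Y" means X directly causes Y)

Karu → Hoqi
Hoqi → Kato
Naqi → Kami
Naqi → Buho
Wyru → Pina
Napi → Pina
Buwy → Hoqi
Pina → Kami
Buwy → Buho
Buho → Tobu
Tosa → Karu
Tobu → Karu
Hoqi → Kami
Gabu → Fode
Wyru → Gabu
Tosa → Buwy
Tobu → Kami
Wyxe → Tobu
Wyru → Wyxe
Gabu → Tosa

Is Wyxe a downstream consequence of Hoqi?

No

Hoqi leads to Kato, Kami; Wyxe is not among them.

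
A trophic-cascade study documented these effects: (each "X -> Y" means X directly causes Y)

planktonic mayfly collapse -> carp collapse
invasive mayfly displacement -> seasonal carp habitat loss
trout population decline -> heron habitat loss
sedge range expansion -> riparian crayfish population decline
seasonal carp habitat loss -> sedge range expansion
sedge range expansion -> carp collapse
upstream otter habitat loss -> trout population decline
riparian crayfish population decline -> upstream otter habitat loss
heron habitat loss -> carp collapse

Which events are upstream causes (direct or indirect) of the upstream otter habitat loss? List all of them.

the invasive mayfly displacement, the riparian crayfish population decline, the seasonal carp habitat loss, the sedge range expansion

Immediate cause of the upstream otter habitat loss: the riparian crayfish population decline.
Further upstream: the invasive mayfly displacement, the seasonal carp habitat loss, the sedge range expansion.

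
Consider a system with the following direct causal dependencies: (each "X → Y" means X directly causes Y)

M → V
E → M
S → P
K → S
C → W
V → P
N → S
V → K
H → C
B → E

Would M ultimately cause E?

M leads to V, K, S, P; E is not among them.

No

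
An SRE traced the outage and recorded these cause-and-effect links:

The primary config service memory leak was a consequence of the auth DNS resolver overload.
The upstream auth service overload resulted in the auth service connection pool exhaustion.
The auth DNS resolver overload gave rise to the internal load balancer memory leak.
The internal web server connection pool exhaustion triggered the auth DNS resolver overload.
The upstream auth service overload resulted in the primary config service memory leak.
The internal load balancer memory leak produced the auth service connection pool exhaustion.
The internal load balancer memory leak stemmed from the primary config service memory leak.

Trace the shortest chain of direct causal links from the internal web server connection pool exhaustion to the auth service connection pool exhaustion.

the internal web server connection pool exhaustion → the auth DNS resolver overload
the auth DNS resolver overload → the internal load balancer memory leak
the internal load balancer memory leak → the auth service connection pool exhaustion
Length: 3 steps.

the internal web server connection pool exhaustion → the auth DNS resolver overload → the internal load balancer memory leak → the auth service connection pool exhaustion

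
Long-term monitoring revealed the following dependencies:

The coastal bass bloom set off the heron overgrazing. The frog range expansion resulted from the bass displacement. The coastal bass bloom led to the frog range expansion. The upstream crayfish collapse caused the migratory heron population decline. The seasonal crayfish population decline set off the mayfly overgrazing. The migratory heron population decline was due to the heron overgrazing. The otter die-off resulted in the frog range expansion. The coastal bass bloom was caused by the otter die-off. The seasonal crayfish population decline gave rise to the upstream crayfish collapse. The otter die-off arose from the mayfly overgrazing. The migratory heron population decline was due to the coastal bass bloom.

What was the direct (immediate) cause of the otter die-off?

Upstream contributors include the seasonal crayfish population decline, but only the mayfly overgrazing feeds directly into the otter die-off.

the mayfly overgrazing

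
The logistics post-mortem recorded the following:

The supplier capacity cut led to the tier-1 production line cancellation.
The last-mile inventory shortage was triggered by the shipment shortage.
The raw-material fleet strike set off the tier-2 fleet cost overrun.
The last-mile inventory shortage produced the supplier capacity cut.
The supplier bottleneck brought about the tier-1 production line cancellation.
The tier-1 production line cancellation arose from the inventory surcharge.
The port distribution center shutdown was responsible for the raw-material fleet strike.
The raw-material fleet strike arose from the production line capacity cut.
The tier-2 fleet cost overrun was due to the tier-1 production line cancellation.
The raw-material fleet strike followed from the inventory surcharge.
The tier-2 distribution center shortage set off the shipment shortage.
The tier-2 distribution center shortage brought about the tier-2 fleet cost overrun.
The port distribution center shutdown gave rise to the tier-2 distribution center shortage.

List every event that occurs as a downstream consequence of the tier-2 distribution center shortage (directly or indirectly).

the last-mile inventory shortage, the shipment shortage, the supplier capacity cut, the tier-1 production line cancellation, the tier-2 fleet cost overrun

Direct effects: the shipment shortage, the tier-2 fleet cost overrun.
2 steps out: the last-mile inventory shortage.
3 steps out: the supplier capacity cut.
4 steps out: the tier-1 production line cancellation.
Not reachable from it: the port distribution center shutdown, the production line capacity cut, the supplier bottleneck, the inventory surcharge, the raw-material fleet strike.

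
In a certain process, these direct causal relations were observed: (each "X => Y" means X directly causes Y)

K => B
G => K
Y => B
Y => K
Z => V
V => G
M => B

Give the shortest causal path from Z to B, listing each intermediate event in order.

Z → V → G → K → B

Z → V
V → G
G → K
K → B
Length: 4 steps.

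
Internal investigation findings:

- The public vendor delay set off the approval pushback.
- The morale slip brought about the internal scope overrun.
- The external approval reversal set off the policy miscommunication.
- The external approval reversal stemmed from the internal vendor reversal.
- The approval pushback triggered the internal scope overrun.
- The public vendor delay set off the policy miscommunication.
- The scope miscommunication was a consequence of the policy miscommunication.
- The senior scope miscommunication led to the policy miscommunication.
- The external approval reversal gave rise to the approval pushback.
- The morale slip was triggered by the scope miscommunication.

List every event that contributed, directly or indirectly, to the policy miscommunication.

the external approval reversal, the internal vendor reversal, the public vendor delay, the senior scope miscommunication

Immediate causes of the policy miscommunication: the public vendor delay, the external approval reversal, the senior scope miscommunication.
Further upstream: the internal vendor reversal.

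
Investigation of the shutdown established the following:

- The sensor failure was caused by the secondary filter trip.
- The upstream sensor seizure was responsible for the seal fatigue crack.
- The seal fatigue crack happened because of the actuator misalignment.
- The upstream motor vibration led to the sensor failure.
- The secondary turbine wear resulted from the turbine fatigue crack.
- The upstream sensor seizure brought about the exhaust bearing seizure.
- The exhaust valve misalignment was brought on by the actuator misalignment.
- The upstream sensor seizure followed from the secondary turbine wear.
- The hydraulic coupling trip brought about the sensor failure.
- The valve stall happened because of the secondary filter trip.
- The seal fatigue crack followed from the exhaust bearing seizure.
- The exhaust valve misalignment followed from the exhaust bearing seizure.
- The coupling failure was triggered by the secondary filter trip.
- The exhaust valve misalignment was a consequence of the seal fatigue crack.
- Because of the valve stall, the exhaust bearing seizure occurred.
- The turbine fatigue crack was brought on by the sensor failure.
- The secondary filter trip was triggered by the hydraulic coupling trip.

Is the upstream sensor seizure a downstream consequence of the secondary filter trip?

Yes

There is a causal chain: the secondary filter trip → the sensor failure → the turbine fatigue crack → the secondary turbine wear → the upstream sensor seizure.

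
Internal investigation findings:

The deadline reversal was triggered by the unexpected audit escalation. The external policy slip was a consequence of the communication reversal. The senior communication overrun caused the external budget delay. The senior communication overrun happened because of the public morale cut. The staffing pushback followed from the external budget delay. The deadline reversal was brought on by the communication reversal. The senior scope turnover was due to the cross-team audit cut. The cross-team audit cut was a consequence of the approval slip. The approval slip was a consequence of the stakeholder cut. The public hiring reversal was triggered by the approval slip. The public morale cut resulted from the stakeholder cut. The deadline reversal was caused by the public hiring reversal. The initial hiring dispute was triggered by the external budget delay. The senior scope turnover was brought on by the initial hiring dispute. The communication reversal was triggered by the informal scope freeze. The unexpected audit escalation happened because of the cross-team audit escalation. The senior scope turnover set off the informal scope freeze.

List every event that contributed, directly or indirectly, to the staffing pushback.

Immediate cause of the staffing pushback: the external budget delay.
Further upstream: the stakeholder cut, the public morale cut, the senior communication overrun.

the external budget delay, the public morale cut, the senior communication overrun, the stakeholder cut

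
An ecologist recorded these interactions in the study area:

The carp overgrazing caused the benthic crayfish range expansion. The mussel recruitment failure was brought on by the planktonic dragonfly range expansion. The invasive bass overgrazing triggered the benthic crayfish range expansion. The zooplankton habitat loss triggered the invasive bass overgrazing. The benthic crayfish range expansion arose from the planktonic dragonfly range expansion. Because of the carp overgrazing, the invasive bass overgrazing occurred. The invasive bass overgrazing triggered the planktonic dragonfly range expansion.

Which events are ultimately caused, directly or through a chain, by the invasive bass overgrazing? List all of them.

Direct effects: the planktonic dragonfly range expansion, the benthic crayfish range expansion.
2 steps out: the mussel recruitment failure.
Not reachable from it: the carp overgrazing, the zooplankton habitat loss.

the benthic crayfish range expansion, the mussel recruitment failure, the planktonic dragonfly range expansion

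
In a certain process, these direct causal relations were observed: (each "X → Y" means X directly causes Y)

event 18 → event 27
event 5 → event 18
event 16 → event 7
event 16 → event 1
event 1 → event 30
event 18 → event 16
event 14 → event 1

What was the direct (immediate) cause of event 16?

Upstream contributors include event 5, but only event 18 feeds directly into event 16.

event 18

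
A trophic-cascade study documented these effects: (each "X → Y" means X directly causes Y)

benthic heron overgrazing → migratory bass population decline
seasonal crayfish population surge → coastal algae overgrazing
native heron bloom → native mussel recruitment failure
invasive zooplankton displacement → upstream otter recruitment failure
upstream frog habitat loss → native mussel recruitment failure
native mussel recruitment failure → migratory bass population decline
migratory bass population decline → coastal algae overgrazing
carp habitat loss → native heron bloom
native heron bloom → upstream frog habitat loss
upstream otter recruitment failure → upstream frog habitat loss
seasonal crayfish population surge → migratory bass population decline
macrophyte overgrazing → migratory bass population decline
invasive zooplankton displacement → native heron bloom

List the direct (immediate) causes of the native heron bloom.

the carp habitat loss, the invasive zooplankton displacement → the native heron bloom with nothing further upstream stated.

the carp habitat loss, the invasive zooplankton displacement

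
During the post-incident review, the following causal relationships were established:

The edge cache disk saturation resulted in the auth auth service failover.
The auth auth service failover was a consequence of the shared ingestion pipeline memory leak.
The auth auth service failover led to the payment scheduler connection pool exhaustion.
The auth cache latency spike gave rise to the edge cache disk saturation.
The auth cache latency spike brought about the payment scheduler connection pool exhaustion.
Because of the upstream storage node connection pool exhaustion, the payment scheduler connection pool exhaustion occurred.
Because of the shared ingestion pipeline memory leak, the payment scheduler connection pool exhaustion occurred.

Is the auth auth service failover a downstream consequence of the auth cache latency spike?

Yes

There is a causal chain: the auth cache latency spike → the edge cache disk saturation → the auth auth service failover.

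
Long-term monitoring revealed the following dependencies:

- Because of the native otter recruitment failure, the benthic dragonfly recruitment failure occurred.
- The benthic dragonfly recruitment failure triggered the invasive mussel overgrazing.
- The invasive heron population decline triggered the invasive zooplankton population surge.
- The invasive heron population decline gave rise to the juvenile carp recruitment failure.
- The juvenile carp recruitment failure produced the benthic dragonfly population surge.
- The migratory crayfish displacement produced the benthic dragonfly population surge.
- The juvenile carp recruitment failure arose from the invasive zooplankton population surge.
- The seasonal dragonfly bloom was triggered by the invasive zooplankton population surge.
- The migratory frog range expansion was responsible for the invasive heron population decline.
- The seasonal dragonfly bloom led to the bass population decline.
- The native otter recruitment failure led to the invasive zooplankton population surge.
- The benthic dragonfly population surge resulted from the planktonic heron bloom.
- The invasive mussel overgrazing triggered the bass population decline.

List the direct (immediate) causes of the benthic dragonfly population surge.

the juvenile carp recruitment failure, the migratory crayfish displacement, the planktonic heron bloom

Upstream contributors include the migratory frog range expansion, the native otter recruitment failure, the invasive heron population decline, the invasive zooplankton population surge, but only the juvenile carp recruitment failure, the migratory crayfish displacement, the planktonic heron bloom feed directly into the benthic dragonfly population surge.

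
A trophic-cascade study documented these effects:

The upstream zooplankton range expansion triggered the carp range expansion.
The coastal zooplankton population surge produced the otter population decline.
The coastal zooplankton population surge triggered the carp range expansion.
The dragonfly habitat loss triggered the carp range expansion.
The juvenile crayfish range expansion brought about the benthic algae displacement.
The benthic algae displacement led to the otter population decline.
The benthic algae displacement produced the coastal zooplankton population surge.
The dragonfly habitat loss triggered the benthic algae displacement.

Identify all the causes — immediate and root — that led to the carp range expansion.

the benthic algae displacement, the coastal zooplankton population surge, the dragonfly habitat loss, the juvenile crayfish range expansion, the upstream zooplankton range expansion

Immediate causes of the carp range expansion: the dragonfly habitat loss, the upstream zooplankton range expansion, the coastal zooplankton population surge.
Further upstream: the juvenile crayfish range expansion, the benthic algae displacement.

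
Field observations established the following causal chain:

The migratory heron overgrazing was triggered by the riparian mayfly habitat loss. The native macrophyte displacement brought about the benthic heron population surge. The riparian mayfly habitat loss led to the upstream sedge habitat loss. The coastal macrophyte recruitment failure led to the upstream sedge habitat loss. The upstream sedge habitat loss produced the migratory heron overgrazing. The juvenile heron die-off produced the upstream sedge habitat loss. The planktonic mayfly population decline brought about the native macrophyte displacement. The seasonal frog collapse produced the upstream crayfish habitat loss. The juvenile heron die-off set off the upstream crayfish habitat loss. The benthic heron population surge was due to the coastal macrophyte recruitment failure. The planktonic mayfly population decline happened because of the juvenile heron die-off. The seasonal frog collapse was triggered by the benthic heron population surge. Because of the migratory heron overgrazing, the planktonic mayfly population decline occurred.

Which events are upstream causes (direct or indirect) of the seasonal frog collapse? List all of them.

Immediate cause of the seasonal frog collapse: the benthic heron population surge.
Further upstream: the riparian mayfly habitat loss, the juvenile heron die-off, the coastal macrophyte recruitment failure, the upstream sedge habitat loss, the migratory heron overgrazing, the planktonic mayfly population decline, the native macrophyte displacement.

the benthic heron population surge, the coastal macrophyte recruitment failure, the juvenile heron die-off, the migratory heron overgrazing, the native macrophyte displacement, the planktonic mayfly population decline, the riparian mayfly habitat loss, the upstream sedge habitat loss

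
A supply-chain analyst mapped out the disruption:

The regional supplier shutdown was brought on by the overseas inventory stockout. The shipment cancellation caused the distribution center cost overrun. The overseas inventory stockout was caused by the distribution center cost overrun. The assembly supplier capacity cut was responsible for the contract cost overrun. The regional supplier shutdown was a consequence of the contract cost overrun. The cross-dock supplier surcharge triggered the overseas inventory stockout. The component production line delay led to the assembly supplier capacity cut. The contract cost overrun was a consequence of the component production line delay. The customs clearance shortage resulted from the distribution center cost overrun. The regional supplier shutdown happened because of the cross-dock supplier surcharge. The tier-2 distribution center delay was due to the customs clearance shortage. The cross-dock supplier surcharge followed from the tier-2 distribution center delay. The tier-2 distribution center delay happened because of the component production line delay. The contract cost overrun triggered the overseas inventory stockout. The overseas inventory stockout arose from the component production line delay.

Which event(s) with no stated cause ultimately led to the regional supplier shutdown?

Tracing upstream from the regional supplier shutdown: the regional supplier shutdown ← the contract cost overrun ← the component production line delay.
A separate upstream branch: the regional supplier shutdown ← the overseas inventory stockout ← the distribution center cost overrun ← the shipment cancellation.
Each of those chain origins has no stated cause.

the component production line delay, the shipment cancellation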